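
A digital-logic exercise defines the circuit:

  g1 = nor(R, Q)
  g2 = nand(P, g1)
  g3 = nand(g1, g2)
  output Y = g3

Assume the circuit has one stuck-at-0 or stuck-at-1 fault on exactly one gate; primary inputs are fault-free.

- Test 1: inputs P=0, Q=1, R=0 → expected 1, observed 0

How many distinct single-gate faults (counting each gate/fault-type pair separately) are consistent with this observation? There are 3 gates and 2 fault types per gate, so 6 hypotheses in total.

Fault-free: g1=0, g2=1, g3=1 → 1. Observed 0.
  g1 stuck-at-0: output 1 ✗
  g1 stuck-at-1: output 0 ✓
  g2 stuck-at-0: output 1 ✗
  g2 stuck-at-1: output 1 ✗
  g3 stuck-at-0: output 0 ✓
  g3 stuck-at-1: output 1 ✗
Consistent faults: {g1 stuck-at-1, g3 stuck-at-0} — 2 in all.

2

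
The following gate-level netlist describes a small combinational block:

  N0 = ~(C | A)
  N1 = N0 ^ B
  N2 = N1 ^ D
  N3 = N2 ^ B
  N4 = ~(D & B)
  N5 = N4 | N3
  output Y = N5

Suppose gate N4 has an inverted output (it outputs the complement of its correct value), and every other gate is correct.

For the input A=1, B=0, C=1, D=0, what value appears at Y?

0

Propagate with N4 forced: N0=0, N1=0, N2=0, N3=0, N4=0 [inverted output], N5=0.
So Y = 0. (Without the fault it would be 1.)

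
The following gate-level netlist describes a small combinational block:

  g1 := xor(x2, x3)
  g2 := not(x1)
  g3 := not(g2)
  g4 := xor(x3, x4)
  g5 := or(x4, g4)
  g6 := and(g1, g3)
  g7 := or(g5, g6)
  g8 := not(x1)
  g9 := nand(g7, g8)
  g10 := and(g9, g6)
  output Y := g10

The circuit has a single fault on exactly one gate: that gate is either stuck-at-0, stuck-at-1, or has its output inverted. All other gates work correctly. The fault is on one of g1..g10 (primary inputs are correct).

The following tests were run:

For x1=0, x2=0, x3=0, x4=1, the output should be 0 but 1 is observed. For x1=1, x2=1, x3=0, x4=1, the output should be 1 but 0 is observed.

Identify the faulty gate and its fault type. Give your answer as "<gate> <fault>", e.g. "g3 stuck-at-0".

Fault-free values for test 1 (x1=0, x2=0, x3=0, x4=1): g1=0, g2=1, g3=0, g4=1, g5=1, g6=0, g7=1, g8=1, g9=0, g10=0, giving Y=0. Observed 1.
Test 1: faults giving observed 1 are {g10 stuck-at-1, g10 inverted output}.
Test 2 (x1=1, x2=1, x3=0, x4=1): fault-free g1=1, g2=0, g3=1, g4=1, g5=1, g6=1, g7=1, g8=0, g9=1, g10=1 → 1; observed 0. Eliminates g10 stuck-at-1.
Only g10 inverted output is consistent with every test.

g10 inverted output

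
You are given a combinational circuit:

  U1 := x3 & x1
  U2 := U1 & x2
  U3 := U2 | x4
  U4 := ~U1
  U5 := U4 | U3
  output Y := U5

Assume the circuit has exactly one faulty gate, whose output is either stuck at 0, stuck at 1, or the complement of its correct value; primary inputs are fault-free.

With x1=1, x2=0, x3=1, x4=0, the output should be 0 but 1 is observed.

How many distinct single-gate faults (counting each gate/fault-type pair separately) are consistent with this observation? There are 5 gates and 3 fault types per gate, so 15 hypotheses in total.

10

Fault-free: U1=1, U2=0, U3=0, U4=0, U5=0 → 0. Observed 1.
  U1: stuck-at-0, inverted output ✓; others ✗
  U2: stuck-at-1, inverted output ✓; others ✗
  U3: stuck-at-1, inverted output ✓; others ✗
  U4: stuck-at-1, inverted output ✓; others ✗
  U5: stuck-at-1, inverted output ✓; others ✗
Consistent faults: {U1 stuck-at-0, U1 inverted output, U2 stuck-at-1, U2 inverted output, U3 stuck-at-1, U3 inverted output, U4 stuck-at-1, U4 inverted output, U5 stuck-at-1, U5 inverted output} — 10 in all.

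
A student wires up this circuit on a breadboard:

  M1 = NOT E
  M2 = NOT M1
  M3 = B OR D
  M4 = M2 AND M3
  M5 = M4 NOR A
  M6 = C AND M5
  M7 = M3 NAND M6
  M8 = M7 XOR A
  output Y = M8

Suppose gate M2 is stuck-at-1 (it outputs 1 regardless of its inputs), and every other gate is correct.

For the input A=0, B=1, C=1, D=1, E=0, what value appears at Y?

1

Propagate with M2 forced: M1=1, M2=1 [stuck-at-1], M3=1, M4=1, M5=0, M6=0, M7=1, M8=1.
So Y = 1. (Without the fault it would be 0.)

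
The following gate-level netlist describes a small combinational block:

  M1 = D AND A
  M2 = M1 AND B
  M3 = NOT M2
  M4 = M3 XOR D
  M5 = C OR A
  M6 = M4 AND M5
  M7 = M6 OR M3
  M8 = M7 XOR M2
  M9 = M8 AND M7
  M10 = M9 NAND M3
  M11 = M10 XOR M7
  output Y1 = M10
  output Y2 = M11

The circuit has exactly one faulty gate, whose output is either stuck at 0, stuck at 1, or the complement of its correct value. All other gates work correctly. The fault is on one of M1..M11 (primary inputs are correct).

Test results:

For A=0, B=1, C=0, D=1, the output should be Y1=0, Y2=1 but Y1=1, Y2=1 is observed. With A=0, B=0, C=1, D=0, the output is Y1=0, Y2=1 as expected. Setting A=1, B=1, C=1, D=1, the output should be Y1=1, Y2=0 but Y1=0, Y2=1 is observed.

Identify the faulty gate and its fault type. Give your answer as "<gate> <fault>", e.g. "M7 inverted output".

M1 inverted output

Fault-free values for test 1 (A=0, B=1, C=0, D=1): M1=0, M2=0, M3=1, M4=0, M5=0, M6=0, M7=1, M8=1, M9=1, M10=0, M11=1, giving Y1=0, Y2=1. Observed Y1=1, Y2=1.
Test 1: faults giving observed Y1=1, Y2=1 are {M1 stuck-at-1, M1 inverted output, M2 stuck-at-1, M2 inverted output, M3 stuck-at-0, M3 inverted output, M7 stuck-at-0, M7 inverted output}.
Test 2 (A=0, B=0, C=1, D=0): fault-free M1=0, M2=0, M3=1, M4=1, M5=1, M6=1, M7=1, M8=1, M9=1, M10=0, M11=1 → Y1=0, Y2=1; observed Y1=0, Y2=1. Eliminates M2 stuck-at-1, M2 inverted output, M3 stuck-at-0, M3 inverted output, M7 stuck-at-0, M7 inverted output.
Test 3 (A=1, B=1, C=1, D=1): fault-free M1=1, M2=1, M3=0, M4=1, M5=1, M6=1, M7=1, M8=0, M9=0, M10=1, M11=0 → Y1=1, Y2=0; observed Y1=0, Y2=1. Eliminates M1 stuck-at-1.
Only M1 inverted output is consistent with every test.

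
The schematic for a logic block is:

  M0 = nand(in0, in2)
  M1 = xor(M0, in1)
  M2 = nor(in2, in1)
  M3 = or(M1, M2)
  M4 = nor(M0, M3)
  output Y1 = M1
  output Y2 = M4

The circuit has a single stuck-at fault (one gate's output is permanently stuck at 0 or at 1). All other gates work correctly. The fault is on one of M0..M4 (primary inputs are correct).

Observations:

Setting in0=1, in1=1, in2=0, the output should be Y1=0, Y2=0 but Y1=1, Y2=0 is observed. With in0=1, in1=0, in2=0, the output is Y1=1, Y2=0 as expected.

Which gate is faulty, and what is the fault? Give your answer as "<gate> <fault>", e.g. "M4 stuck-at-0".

M1 stuck-at-1

Fault-free values for test 1 (in0=1, in1=1, in2=0): M0=1, M1=0, M2=0, M3=0, M4=0, giving Y1=0, Y2=0. Observed Y1=1, Y2=0.
Test 1: faults giving observed Y1=1, Y2=0 are {M0 stuck-at-0, M1 stuck-at-1}.
Test 2 (in0=1, in1=0, in2=0): fault-free M0=1, M1=1, M2=1, M3=1, M4=0 → Y1=1, Y2=0; observed Y1=1, Y2=0. Eliminates M0 stuck-at-0.
Only M1 stuck-at-1 is consistent with every test.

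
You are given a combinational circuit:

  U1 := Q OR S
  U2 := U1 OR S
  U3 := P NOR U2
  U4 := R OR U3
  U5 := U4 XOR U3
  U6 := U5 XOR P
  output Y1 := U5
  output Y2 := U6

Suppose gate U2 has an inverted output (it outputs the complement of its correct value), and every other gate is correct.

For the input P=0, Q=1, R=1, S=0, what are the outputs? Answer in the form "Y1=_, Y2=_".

Y1=0, Y2=0

Propagate with U2 forced: U1=1, U2=0 [inverted output], U3=1, U4=1, U5=0, U6=0.
So the outputs are Y1=0, Y2=0. (Without the fault they would be Y1=1, Y2=1.)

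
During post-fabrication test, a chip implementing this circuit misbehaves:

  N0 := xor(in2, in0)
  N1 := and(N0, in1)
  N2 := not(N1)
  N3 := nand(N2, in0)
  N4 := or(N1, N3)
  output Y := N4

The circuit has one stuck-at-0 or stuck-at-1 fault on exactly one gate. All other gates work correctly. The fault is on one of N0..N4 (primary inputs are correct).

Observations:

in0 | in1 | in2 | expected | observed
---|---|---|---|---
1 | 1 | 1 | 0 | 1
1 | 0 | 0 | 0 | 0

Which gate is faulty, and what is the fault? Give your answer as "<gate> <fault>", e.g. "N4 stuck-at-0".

N0 stuck-at-1

Fault-free values for test 1 (in0=1, in1=1, in2=1): N0=0, N1=0, N2=1, N3=0, N4=0, giving Y=0. Observed 1.
Test 1: faults giving observed 1 are {N0 stuck-at-1, N1 stuck-at-1, N2 stuck-at-0, N3 stuck-at-1, N4 stuck-at-1}.
Test 2 (in0=1, in1=0, in2=0): fault-free N0=1, N1=0, N2=1, N3=0, N4=0 → 0; observed 0. Eliminates N1 stuck-at-1, N2 stuck-at-0, N3 stuck-at-1, N4 stuck-at-1.
Only N0 stuck-at-1 is consistent with every test.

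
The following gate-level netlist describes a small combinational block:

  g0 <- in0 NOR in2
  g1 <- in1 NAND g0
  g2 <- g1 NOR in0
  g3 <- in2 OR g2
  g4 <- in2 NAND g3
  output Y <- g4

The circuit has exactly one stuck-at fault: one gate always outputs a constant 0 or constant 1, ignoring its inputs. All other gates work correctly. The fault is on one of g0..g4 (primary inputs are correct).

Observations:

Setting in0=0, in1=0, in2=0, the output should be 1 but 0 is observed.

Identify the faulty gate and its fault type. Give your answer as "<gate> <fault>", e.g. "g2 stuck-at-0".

g4 stuck-at-0

Fault-free values for test 1 (in0=0, in1=0, in2=0): g0=1, g1=1, g2=0, g3=0, g4=1, giving Y=1. Observed 0.
Test 1: faults giving observed 0 are {g4 stuck-at-0}.
Only g4 stuck-at-0 is consistent with every test.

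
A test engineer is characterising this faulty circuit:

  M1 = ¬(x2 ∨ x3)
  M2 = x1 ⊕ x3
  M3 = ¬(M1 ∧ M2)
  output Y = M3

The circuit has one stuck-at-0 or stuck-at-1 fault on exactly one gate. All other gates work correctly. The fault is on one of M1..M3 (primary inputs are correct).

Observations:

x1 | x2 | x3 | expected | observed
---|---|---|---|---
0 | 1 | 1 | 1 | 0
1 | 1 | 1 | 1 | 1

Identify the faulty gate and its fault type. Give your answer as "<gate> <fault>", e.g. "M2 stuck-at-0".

Fault-free values for test 1 (x1=0, x2=1, x3=1): M1=0, M2=1, M3=1, giving Y=1. Observed 0.
Test 1: faults giving observed 0 are {M1 stuck-at-1, M3 stuck-at-0}.
Test 2 (x1=1, x2=1, x3=1): fault-free M1=0, M2=0, M3=1 → 1; observed 1. Eliminates M3 stuck-at-0.
Only M1 stuck-at-1 is consistent with every test.

M1 stuck-at-1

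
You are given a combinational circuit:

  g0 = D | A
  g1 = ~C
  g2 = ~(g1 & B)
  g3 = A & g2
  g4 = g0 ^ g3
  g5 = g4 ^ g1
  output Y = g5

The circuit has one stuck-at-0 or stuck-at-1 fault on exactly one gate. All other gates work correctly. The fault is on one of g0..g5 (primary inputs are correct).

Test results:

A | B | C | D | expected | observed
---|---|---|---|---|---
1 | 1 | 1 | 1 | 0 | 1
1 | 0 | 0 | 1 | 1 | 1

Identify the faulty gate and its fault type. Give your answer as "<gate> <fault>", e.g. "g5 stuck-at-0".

Fault-free values for test 1 (A=1, B=1, C=1, D=1): g0=1, g1=0, g2=1, g3=1, g4=0, g5=0, giving Y=0. Observed 1.
Test 1: faults giving observed 1 are {g0 stuck-at-0, g2 stuck-at-0, g3 stuck-at-0, g4 stuck-at-1, g5 stuck-at-1}.
Test 2 (A=1, B=0, C=0, D=1): fault-free g0=1, g1=1, g2=1, g3=1, g4=0, g5=1 → 1; observed 1. Eliminates g0 stuck-at-0, g2 stuck-at-0, g3 stuck-at-0, g4 stuck-at-1.
Only g5 stuck-at-1 is consistent with every test.

g5 stuck-at-1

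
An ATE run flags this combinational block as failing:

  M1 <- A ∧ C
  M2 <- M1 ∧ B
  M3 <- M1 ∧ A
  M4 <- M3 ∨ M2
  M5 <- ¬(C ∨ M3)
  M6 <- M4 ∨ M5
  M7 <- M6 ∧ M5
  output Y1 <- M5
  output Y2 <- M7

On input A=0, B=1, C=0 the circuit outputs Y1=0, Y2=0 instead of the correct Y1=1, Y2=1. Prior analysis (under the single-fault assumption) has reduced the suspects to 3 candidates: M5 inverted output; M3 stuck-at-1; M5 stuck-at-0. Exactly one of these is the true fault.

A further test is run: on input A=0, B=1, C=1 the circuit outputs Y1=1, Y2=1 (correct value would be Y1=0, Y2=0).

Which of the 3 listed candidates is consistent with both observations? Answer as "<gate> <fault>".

M5 inverted output

Evaluate each candidate on input A=0, B=1, C=1:
  M5 inverted output: M1=0, M2=0, M3=0, M4=0, M5=1 [inverted output], M6=1, M7=1 → Y1=1, Y2=1 — matches
  M3 stuck-at-1: M1=0, M2=0, M3=1 [stuck-at-1], M4=1, M5=0, M6=1, M7=0 → Y1=0, Y2=0 — eliminated
  M5 stuck-at-0: M1=0, M2=0, M3=0, M4=0, M5=0 [stuck-at-0], M6=0, M7=0 → Y1=0, Y2=0 — eliminated
Only M5 inverted output reproduces the observed Y1=1, Y2=1.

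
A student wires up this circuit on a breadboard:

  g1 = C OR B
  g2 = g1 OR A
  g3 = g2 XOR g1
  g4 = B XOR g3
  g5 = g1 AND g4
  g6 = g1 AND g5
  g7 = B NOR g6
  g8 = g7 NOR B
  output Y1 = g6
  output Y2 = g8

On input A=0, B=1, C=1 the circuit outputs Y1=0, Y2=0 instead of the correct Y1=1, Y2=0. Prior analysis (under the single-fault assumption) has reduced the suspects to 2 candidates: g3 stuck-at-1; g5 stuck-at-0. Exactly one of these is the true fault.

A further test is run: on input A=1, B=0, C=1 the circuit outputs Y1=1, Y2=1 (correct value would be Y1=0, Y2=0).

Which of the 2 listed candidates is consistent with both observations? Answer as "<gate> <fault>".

g3 stuck-at-1

Evaluate each candidate on input A=1, B=0, C=1:
  g3 stuck-at-1: g1=1, g2=1, g3=1 [stuck-at-1], g4=1, g5=1, g6=1, g7=0, g8=1 → Y1=1, Y2=1 — matches
  g5 stuck-at-0: g1=1, g2=1, g3=0, g4=0, g5=0 [stuck-at-0], g6=0, g7=1, g8=0 → Y1=0, Y2=0 — eliminated
Only g3 stuck-at-1 reproduces the observed Y1=1, Y2=1.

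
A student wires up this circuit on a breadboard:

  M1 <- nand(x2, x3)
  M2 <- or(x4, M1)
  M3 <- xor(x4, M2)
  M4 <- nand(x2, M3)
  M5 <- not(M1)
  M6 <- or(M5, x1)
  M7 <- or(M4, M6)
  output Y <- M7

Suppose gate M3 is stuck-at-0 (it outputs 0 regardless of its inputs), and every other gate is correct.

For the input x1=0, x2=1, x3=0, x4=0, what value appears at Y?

1

Propagate with M3 forced: M1=1, M2=1, M3=0 [stuck-at-0], M4=1, M5=0, M6=0, M7=1.
So Y = 1. (Without the fault it would be 0.)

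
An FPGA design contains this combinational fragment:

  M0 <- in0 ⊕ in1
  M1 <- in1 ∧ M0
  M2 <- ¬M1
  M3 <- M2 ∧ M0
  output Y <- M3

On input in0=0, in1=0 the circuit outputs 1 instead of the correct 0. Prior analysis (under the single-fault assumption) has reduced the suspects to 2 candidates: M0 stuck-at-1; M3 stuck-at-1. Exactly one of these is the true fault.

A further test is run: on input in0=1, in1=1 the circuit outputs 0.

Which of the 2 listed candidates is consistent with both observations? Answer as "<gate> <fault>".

M0 stuck-at-1

Evaluate each candidate on input in0=1, in1=1:
  M0 stuck-at-1: M0=1 [stuck-at-1], M1=1, M2=0, M3=0 → 0 — matches
  M3 stuck-at-1: M0=0, M1=0, M2=1, M3=1 [stuck-at-1] → 1 — eliminated
Only M0 stuck-at-1 reproduces the observed 0.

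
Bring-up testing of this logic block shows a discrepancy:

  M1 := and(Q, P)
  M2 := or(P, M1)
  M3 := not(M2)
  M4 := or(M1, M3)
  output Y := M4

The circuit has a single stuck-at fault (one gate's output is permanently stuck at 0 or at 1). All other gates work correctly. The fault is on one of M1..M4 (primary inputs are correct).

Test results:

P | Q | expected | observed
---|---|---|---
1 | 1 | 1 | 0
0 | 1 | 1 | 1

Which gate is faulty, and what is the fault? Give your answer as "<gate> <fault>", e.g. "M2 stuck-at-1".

M1 stuck-at-0

Fault-free values for test 1 (P=1, Q=1): M1=1, M2=1, M3=0, M4=1, giving Y=1. Observed 0.
Test 1: faults giving observed 0 are {M1 stuck-at-0, M4 stuck-at-0}.
Test 2 (P=0, Q=1): fault-free M1=0, M2=0, M3=1, M4=1 → 1; observed 1. Eliminates M4 stuck-at-0.
Only M1 stuck-at-0 is consistent with every test.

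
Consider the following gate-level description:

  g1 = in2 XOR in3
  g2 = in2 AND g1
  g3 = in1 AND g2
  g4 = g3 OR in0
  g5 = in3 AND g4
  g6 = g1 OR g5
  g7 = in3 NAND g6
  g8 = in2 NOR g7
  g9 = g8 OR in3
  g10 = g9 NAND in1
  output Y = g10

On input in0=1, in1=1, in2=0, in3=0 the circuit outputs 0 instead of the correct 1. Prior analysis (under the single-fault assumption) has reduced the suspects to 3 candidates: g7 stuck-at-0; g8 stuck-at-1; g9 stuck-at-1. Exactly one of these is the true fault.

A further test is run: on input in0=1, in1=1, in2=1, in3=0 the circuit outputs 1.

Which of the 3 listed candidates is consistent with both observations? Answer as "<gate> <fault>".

g7 stuck-at-0

Evaluate each candidate on input in0=1, in1=1, in2=1, in3=0:
  g7 stuck-at-0: g1=1, g2=1, g3=1, g4=1, g5=0, g6=1, g7=0 [stuck-at-0], g8=0, g9=0, g10=1 → 1 — matches
  g8 stuck-at-1: g1=1, g2=1, g3=1, g4=1, g5=0, g6=1, g7=1, g8=1 [stuck-at-1], g9=1, g10=0 → 0 — eliminated
  g9 stuck-at-1: g1=1, g2=1, g3=1, g4=1, g5=0, g6=1, g7=1, g8=0, g9=1 [stuck-at-1], g10=0 → 0 — eliminated
Only g7 stuck-at-0 reproduces the observed 1.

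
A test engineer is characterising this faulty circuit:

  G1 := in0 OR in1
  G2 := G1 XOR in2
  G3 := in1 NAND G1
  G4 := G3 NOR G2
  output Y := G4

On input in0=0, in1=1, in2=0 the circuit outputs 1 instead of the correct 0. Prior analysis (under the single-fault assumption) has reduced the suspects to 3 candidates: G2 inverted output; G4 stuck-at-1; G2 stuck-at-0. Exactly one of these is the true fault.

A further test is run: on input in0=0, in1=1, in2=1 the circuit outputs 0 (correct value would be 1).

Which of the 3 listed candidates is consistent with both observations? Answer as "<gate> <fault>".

Evaluate each candidate on input in0=0, in1=1, in2=1:
  G2 inverted output: G1=1, G2=1 [inverted output], G3=0, G4=0 → 0 — matches
  G4 stuck-at-1: G1=1, G2=0, G3=0, G4=1 [stuck-at-1] → 1 — eliminated
  G2 stuck-at-0: G1=1, G2=0 [stuck-at-0], G3=0, G4=1 → 1 — eliminated
Only G2 inverted output reproduces the observed 0.

G2 inverted output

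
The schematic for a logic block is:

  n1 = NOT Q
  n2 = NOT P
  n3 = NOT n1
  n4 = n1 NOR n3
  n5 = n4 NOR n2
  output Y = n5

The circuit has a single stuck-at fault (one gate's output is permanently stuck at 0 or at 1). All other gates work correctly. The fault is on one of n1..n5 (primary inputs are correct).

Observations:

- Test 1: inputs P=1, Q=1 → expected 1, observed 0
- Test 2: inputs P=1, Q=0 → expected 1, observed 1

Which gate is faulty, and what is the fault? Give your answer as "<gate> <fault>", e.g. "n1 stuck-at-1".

Fault-free values for test 1 (P=1, Q=1): n1=0, n2=0, n3=1, n4=0, n5=1, giving Y=1. Observed 0.
Test 1: faults giving observed 0 are {n2 stuck-at-1, n3 stuck-at-0, n4 stuck-at-1, n5 stuck-at-0}.
Test 2 (P=1, Q=0): fault-free n1=1, n2=0, n3=0, n4=0, n5=1 → 1; observed 1. Eliminates n2 stuck-at-1, n4 stuck-at-1, n5 stuck-at-0.
Only n3 stuck-at-0 is consistent with every test.

n3 stuck-at-0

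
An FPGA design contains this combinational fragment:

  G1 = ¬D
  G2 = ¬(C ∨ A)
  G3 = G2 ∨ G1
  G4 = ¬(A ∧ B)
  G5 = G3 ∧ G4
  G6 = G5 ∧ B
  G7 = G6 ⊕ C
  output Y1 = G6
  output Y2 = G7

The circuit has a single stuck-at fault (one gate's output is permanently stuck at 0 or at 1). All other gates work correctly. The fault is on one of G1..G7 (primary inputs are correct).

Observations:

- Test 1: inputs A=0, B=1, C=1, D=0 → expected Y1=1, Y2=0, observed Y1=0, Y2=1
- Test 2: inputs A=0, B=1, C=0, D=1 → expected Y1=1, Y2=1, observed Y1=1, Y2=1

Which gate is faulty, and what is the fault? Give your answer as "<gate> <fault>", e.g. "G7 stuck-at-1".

G1 stuck-at-0

Fault-free values for test 1 (A=0, B=1, C=1, D=0): G1=1, G2=0, G3=1, G4=1, G5=1, G6=1, G7=0, giving Y1=1, Y2=0. Observed Y1=0, Y2=1.
Test 1: faults giving observed Y1=0, Y2=1 are {G1 stuck-at-0, G3 stuck-at-0, G4 stuck-at-0, G5 stuck-at-0, G6 stuck-at-0}.
Test 2 (A=0, B=1, C=0, D=1): fault-free G1=0, G2=1, G3=1, G4=1, G5=1, G6=1, G7=1 → Y1=1, Y2=1; observed Y1=1, Y2=1. Eliminates G3 stuck-at-0, G4 stuck-at-0, G5 stuck-at-0, G6 stuck-at-0.
Only G1 stuck-at-0 is consistent with every test.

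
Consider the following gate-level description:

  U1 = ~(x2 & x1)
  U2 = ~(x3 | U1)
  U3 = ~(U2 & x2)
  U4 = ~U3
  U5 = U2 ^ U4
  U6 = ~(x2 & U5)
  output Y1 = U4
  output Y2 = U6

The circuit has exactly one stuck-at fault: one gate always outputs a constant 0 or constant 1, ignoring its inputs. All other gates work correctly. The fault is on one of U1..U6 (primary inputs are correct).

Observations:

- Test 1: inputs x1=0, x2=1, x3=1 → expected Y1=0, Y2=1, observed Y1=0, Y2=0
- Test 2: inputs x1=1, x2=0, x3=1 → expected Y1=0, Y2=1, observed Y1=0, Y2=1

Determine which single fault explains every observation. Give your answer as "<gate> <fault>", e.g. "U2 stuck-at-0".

Fault-free values for test 1 (x1=0, x2=1, x3=1): U1=1, U2=0, U3=1, U4=0, U5=0, U6=1, giving Y1=0, Y2=1. Observed Y1=0, Y2=0.
Test 1: faults giving observed Y1=0, Y2=0 are {U5 stuck-at-1, U6 stuck-at-0}.
Test 2 (x1=1, x2=0, x3=1): fault-free U1=1, U2=0, U3=1, U4=0, U5=0, U6=1 → Y1=0, Y2=1; observed Y1=0, Y2=1. Eliminates U6 stuck-at-0.
Only U5 stuck-at-1 is consistent with every test.

U5 stuck-at-1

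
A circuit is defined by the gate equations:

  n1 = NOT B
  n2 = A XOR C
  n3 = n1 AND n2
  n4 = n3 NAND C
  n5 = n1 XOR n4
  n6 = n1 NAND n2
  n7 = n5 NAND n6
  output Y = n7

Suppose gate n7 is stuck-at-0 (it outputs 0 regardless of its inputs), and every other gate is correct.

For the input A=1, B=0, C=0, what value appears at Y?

Propagate with n7 forced: n1=1, n2=1, n3=1, n4=1, n5=0, n6=0, n7=0 [stuck-at-0].
So Y = 0. (Without the fault it would be 1.)

0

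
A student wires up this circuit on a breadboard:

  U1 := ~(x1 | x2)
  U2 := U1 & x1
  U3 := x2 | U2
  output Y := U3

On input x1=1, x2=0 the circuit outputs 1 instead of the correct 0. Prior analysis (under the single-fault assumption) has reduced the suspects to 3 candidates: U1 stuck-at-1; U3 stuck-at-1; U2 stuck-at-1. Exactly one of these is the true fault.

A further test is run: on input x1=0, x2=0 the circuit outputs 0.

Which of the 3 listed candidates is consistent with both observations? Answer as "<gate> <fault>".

Evaluate each candidate on input x1=0, x2=0:
  U1 stuck-at-1: U1=1 [stuck-at-1], U2=0, U3=0 → 0 — matches
  U3 stuck-at-1: U1=1, U2=0, U3=1 [stuck-at-1] → 1 — eliminated
  U2 stuck-at-1: U1=1, U2=1 [stuck-at-1], U3=1 → 1 — eliminated
Only U1 stuck-at-1 reproduces the observed 0.

U1 stuck-at-1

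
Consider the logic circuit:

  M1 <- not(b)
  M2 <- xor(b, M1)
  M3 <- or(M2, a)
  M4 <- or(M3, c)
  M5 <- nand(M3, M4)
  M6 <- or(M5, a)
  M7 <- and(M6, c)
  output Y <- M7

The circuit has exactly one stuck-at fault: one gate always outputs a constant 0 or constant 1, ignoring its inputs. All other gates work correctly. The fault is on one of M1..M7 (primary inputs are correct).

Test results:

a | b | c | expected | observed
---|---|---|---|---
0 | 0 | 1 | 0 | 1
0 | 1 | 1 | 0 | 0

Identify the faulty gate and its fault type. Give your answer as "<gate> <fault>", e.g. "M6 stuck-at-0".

Fault-free values for test 1 (a=0, b=0, c=1): M1=1, M2=1, M3=1, M4=1, M5=0, M6=0, M7=0, giving Y=0. Observed 1.
Test 1: faults giving observed 1 are {M1 stuck-at-0, M2 stuck-at-0, M3 stuck-at-0, M4 stuck-at-0, M5 stuck-at-1, M6 stuck-at-1, M7 stuck-at-1}.
Test 2 (a=0, b=1, c=1): fault-free M1=0, M2=1, M3=1, M4=1, M5=0, M6=0, M7=0 → 0; observed 0. Eliminates M2 stuck-at-0, M3 stuck-at-0, M4 stuck-at-0, M5 stuck-at-1, M6 stuck-at-1, M7 stuck-at-1.
Only M1 stuck-at-0 is consistent with every test.

M1 stuck-at-0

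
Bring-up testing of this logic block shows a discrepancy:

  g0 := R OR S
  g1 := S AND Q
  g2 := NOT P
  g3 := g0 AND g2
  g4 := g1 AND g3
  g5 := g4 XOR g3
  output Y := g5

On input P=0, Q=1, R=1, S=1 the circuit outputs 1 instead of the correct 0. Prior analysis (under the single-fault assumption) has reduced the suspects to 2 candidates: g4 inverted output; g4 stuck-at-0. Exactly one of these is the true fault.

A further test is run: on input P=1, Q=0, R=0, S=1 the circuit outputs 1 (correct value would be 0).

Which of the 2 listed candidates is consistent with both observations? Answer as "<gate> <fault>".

Evaluate each candidate on input P=1, Q=0, R=0, S=1:
  g4 inverted output: g0=1, g1=0, g2=0, g3=0, g4=1 [inverted output], g5=1 → 1 — matches
  g4 stuck-at-0: g0=1, g1=0, g2=0, g3=0, g4=0 [stuck-at-0], g5=0 → 0 — eliminated
Only g4 inverted output reproduces the observed 1.

g4 inverted output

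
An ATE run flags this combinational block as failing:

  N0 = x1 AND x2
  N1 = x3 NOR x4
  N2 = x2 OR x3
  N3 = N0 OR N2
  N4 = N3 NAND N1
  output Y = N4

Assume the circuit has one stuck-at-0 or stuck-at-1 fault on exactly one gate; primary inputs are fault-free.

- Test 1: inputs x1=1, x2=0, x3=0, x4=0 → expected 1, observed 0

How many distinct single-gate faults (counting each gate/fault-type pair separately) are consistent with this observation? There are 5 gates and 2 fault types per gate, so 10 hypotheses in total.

Fault-free: N0=0, N1=1, N2=0, N3=0, N4=1 → 1. Observed 0.
  N0 stuck-at-0: output 1 ✗
  N0 stuck-at-1: output 0 ✓
  N1 stuck-at-0: output 1 ✗
  N1 stuck-at-1: output 1 ✗
  N2 stuck-at-0: output 1 ✗
  N2 stuck-at-1: output 0 ✓
  N3 stuck-at-0: output 1 ✗
  N3 stuck-at-1: output 0 ✓
  N4 stuck-at-0: output 0 ✓
  N4 stuck-at-1: output 1 ✗
Consistent faults: {N0 stuck-at-1, N2 stuck-at-1, N3 stuck-at-1, N4 stuck-at-0} — 4 in all.

4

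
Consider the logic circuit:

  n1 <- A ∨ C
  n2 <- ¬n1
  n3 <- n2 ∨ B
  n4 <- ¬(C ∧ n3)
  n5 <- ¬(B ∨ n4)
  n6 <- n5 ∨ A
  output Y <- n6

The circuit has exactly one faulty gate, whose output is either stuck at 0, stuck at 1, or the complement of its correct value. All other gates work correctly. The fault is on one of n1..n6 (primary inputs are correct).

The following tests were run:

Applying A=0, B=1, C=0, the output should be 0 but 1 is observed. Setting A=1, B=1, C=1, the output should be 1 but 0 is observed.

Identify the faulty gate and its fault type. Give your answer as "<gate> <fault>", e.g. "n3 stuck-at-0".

Fault-free values for test 1 (A=0, B=1, C=0): n1=0, n2=1, n3=1, n4=1, n5=0, n6=0, giving Y=0. Observed 1.
Test 1: faults giving observed 1 are {n5 stuck-at-1, n5 inverted output, n6 stuck-at-1, n6 inverted output}.
Test 2 (A=1, B=1, C=1): fault-free n1=1, n2=0, n3=1, n4=0, n5=0, n6=1 → 1; observed 0. Eliminates n5 stuck-at-1, n5 inverted output, n6 stuck-at-1.
Only n6 inverted output is consistent with every test.

n6 inverted output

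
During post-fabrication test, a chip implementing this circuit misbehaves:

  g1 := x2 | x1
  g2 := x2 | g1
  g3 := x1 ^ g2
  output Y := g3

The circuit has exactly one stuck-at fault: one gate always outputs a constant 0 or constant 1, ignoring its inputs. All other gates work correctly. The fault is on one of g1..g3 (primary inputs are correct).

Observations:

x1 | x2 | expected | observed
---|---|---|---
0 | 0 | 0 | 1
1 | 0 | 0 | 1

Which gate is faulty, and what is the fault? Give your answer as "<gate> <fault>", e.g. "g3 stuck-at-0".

g3 stuck-at-1

Fault-free values for test 1 (x1=0, x2=0): g1=0, g2=0, g3=0, giving Y=0. Observed 1.
Test 1: faults giving observed 1 are {g1 stuck-at-1, g2 stuck-at-1, g3 stuck-at-1}.
Test 2 (x1=1, x2=0): fault-free g1=1, g2=1, g3=0 → 0; observed 1. Eliminates g1 stuck-at-1, g2 stuck-at-1.
Only g3 stuck-at-1 is consistent with every test.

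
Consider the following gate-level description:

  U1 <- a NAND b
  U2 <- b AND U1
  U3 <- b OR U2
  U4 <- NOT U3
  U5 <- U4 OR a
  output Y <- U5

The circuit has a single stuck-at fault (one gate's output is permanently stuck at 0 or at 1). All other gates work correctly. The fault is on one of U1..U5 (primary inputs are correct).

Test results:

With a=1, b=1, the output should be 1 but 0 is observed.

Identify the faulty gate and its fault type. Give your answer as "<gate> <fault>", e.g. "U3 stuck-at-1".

Fault-free values for test 1 (a=1, b=1): U1=0, U2=0, U3=1, U4=0, U5=1, giving Y=1. Observed 0.
Test 1: faults giving observed 0 are {U5 stuck-at-0}.
Only U5 stuck-at-0 is consistent with every test.

U5 stuck-at-0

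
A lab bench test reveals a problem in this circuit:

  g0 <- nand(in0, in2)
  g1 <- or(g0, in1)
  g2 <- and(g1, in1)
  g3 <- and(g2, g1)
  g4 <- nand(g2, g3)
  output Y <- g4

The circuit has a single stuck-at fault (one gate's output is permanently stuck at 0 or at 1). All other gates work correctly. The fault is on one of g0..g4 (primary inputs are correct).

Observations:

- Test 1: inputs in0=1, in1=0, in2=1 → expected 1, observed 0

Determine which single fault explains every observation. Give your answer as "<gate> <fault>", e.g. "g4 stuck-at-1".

g4 stuck-at-0

Fault-free values for test 1 (in0=1, in1=0, in2=1): g0=0, g1=0, g2=0, g3=0, g4=1, giving Y=1. Observed 0.
Test 1: faults giving observed 0 are {g4 stuck-at-0}.
Only g4 stuck-at-0 is consistent with every test.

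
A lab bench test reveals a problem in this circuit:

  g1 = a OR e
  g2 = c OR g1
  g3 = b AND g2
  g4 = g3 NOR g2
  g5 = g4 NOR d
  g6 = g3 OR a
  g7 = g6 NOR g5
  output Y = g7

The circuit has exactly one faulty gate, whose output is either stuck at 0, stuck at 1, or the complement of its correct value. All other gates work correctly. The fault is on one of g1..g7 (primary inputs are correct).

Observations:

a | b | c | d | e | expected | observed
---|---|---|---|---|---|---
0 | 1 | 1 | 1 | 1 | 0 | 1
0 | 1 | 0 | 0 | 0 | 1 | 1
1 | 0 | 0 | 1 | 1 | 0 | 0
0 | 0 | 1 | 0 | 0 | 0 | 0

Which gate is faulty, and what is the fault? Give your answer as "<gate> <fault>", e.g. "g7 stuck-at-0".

g3 stuck-at-0

Fault-free values for test 1 (a=0, b=1, c=1, d=1, e=1): g1=1, g2=1, g3=1, g4=0, g5=0, g6=1, g7=0, giving Y=0. Observed 1.
Test 1: faults giving observed 1 are {g2 stuck-at-0, g2 inverted output, g3 stuck-at-0, g3 inverted output, g6 stuck-at-0, g6 inverted output, g7 stuck-at-1, g7 inverted output}.
Test 2 (a=0, b=1, c=0, d=0, e=0): fault-free g1=0, g2=0, g3=0, g4=1, g5=0, g6=0, g7=1 → 1; observed 1. Eliminates g2 inverted output, g3 inverted output, g6 inverted output, g7 inverted output.
Test 3 (a=1, b=0, c=0, d=1, e=1): fault-free g1=1, g2=1, g3=0, g4=0, g5=0, g6=1, g7=0 → 0; observed 0. Eliminates g6 stuck-at-0, g7 stuck-at-1.
Test 4 (a=0, b=0, c=1, d=0, e=0): fault-free g1=0, g2=1, g3=0, g4=0, g5=1, g6=0, g7=0 → 0; observed 0. Eliminates g2 stuck-at-0.
Only g3 stuck-at-0 is consistent with every test.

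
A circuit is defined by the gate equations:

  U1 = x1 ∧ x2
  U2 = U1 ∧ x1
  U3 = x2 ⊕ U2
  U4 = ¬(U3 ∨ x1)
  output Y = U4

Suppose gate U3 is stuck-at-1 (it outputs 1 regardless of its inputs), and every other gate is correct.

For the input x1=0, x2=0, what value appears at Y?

0

Propagate with U3 forced: U1=0, U2=0, U3=1 [stuck-at-1], U4=0.
So Y = 0. (Without the fault it would be 1.)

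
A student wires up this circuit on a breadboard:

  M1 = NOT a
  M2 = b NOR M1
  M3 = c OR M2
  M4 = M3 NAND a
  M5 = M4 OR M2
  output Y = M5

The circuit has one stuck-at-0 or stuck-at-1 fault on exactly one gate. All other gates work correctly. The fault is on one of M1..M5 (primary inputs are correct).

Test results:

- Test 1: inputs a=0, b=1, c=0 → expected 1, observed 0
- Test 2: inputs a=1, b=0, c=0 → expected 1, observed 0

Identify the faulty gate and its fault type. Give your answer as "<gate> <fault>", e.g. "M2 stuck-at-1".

M5 stuck-at-0

Fault-free values for test 1 (a=0, b=1, c=0): M1=1, M2=0, M3=0, M4=1, M5=1, giving Y=1. Observed 0.
Test 1: faults giving observed 0 are {M4 stuck-at-0, M5 stuck-at-0}.
Test 2 (a=1, b=0, c=0): fault-free M1=0, M2=1, M3=1, M4=0, M5=1 → 1; observed 0. Eliminates M4 stuck-at-0.
Only M5 stuck-at-0 is consistent with every test.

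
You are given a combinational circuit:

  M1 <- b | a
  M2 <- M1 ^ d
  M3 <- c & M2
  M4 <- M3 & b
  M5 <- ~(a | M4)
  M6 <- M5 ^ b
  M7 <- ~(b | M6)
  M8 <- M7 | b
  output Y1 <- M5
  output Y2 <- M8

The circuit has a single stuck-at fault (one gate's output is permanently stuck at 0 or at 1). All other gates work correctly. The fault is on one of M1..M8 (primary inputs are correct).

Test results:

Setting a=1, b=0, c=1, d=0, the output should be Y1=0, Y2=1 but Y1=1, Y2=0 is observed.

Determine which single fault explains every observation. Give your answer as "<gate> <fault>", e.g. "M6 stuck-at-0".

Fault-free values for test 1 (a=1, b=0, c=1, d=0): M1=1, M2=1, M3=1, M4=0, M5=0, M6=0, M7=1, M8=1, giving Y1=0, Y2=1. Observed Y1=1, Y2=0.
Test 1: faults giving observed Y1=1, Y2=0 are {M5 stuck-at-1}.
Only M5 stuck-at-1 is consistent with every test.

M5 stuck-at-1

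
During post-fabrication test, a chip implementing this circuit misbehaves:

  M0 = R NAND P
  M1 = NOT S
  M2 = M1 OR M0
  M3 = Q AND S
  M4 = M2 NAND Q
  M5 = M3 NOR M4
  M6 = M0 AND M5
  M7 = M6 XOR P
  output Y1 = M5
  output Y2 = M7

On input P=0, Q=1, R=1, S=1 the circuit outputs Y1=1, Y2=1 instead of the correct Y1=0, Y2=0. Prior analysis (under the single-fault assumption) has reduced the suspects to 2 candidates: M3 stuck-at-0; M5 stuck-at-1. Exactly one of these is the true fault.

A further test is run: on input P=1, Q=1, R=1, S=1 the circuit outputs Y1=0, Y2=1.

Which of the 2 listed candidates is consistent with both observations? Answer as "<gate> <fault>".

M3 stuck-at-0

Evaluate each candidate on input P=1, Q=1, R=1, S=1:
  M3 stuck-at-0: M0=0, M1=0, M2=0, M3=0 [stuck-at-0], M4=1, M5=0, M6=0, M7=1 → Y1=0, Y2=1 — matches
  M5 stuck-at-1: M0=0, M1=0, M2=0, M3=1, M4=1, M5=1 [stuck-at-1], M6=0, M7=1 → Y1=1, Y2=1 — eliminated
Only M3 stuck-at-0 reproduces the observed Y1=0, Y2=1.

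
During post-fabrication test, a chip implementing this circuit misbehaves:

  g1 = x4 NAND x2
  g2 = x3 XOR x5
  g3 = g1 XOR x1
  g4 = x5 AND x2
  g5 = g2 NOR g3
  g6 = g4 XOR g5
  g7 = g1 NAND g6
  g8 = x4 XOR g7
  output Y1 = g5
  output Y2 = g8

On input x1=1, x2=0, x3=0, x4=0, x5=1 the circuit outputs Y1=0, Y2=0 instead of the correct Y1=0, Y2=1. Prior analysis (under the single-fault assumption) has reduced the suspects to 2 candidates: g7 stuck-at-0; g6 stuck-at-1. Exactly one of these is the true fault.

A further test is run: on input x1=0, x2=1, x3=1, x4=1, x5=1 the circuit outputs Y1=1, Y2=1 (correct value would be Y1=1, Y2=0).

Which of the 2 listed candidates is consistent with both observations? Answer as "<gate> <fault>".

Evaluate each candidate on input x1=0, x2=1, x3=1, x4=1, x5=1:
  g7 stuck-at-0: g1=0, g2=0, g3=0, g4=1, g5=1, g6=0, g7=0 [stuck-at-0], g8=1 → Y1=1, Y2=1 — matches
  g6 stuck-at-1: g1=0, g2=0, g3=0, g4=1, g5=1, g6=1 [stuck-at-1], g7=1, g8=0 → Y1=1, Y2=0 — eliminated
Only g7 stuck-at-0 reproduces the observed Y1=1, Y2=1.

g7 stuck-at-0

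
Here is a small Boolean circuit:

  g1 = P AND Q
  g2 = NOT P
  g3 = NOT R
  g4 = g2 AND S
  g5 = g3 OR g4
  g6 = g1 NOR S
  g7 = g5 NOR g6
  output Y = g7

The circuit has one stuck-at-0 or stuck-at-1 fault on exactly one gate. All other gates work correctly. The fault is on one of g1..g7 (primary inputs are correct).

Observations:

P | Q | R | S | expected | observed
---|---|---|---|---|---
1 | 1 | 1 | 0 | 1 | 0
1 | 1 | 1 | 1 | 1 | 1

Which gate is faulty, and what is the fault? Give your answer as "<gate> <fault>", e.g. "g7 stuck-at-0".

g1 stuck-at-0

Fault-free values for test 1 (P=1, Q=1, R=1, S=0): g1=1, g2=0, g3=0, g4=0, g5=0, g6=0, g7=1, giving Y=1. Observed 0.
Test 1: faults giving observed 0 are {g1 stuck-at-0, g3 stuck-at-1, g4 stuck-at-1, g5 stuck-at-1, g6 stuck-at-1, g7 stuck-at-0}.
Test 2 (P=1, Q=1, R=1, S=1): fault-free g1=1, g2=0, g3=0, g4=0, g5=0, g6=0, g7=1 → 1; observed 1. Eliminates g3 stuck-at-1, g4 stuck-at-1, g5 stuck-at-1, g6 stuck-at-1, g7 stuck-at-0.
Only g1 stuck-at-0 is consistent with every test.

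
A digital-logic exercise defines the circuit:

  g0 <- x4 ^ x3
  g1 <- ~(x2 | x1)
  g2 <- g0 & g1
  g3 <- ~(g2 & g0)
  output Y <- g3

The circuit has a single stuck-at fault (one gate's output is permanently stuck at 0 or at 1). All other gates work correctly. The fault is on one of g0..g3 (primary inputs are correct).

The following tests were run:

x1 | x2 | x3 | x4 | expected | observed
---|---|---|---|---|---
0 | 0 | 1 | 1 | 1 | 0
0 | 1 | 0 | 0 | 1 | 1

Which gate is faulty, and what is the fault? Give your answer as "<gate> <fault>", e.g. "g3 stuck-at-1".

g0 stuck-at-1

Fault-free values for test 1 (x1=0, x2=0, x3=1, x4=1): g0=0, g1=1, g2=0, g3=1, giving Y=1. Observed 0.
Test 1: faults giving observed 0 are {g0 stuck-at-1, g3 stuck-at-0}.
Test 2 (x1=0, x2=1, x3=0, x4=0): fault-free g0=0, g1=0, g2=0, g3=1 → 1; observed 1. Eliminates g3 stuck-at-0.
Only g0 stuck-at-1 is consistent with every test.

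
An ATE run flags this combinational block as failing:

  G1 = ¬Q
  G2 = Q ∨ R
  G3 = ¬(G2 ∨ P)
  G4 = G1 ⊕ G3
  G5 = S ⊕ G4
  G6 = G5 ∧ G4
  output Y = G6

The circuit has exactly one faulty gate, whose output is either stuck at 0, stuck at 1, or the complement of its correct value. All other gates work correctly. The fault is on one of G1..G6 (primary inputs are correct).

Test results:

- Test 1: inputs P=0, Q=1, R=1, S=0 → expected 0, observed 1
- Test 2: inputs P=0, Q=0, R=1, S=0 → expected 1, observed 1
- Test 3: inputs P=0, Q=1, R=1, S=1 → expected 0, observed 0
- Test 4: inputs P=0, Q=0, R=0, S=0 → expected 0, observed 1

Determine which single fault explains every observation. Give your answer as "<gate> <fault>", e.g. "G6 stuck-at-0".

G4 stuck-at-1

Fault-free values for test 1 (P=0, Q=1, R=1, S=0): G1=0, G2=1, G3=0, G4=0, G5=0, G6=0, giving Y=0. Observed 1.
Test 1: faults giving observed 1 are {G1 stuck-at-1, G1 inverted output, G2 stuck-at-0, G2 inverted output, G3 stuck-at-1, G3 inverted output, G4 stuck-at-1, G4 inverted output, G6 stuck-at-1, G6 inverted output}.
Test 2 (P=0, Q=0, R=1, S=0): fault-free G1=1, G2=1, G3=0, G4=1, G5=1, G6=1 → 1; observed 1. Eliminates G1 inverted output, G2 stuck-at-0, G2 inverted output, G3 stuck-at-1, G3 inverted output, G4 inverted output, G6 inverted output.
Test 3 (P=0, Q=1, R=1, S=1): fault-free G1=0, G2=1, G3=0, G4=0, G5=1, G6=0 → 0; observed 0. Eliminates G6 stuck-at-1.
Test 4 (P=0, Q=0, R=0, S=0): fault-free G1=1, G2=0, G3=1, G4=0, G5=0, G6=0 → 0; observed 1. Eliminates G1 stuck-at-1.
Only G4 stuck-at-1 is consistent with every test.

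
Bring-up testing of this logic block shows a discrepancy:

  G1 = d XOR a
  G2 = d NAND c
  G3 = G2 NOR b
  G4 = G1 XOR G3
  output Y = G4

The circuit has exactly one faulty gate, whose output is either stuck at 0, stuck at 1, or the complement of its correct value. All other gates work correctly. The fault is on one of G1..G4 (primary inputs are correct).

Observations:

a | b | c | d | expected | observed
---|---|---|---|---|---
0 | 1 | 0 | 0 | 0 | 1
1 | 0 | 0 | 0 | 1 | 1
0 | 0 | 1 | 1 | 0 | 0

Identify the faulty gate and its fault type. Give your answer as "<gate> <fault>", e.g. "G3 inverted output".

G1 stuck-at-1

Fault-free values for test 1 (a=0, b=1, c=0, d=0): G1=0, G2=1, G3=0, G4=0, giving Y=0. Observed 1.
Test 1: faults giving observed 1 are {G1 stuck-at-1, G1 inverted output, G3 stuck-at-1, G3 inverted output, G4 stuck-at-1, G4 inverted output}.
Test 2 (a=1, b=0, c=0, d=0): fault-free G1=1, G2=1, G3=0, G4=1 → 1; observed 1. Eliminates G1 inverted output, G3 stuck-at-1, G3 inverted output, G4 inverted output.
Test 3 (a=0, b=0, c=1, d=1): fault-free G1=1, G2=0, G3=1, G4=0 → 0; observed 0. Eliminates G4 stuck-at-1.
Only G1 stuck-at-1 is consistent with every test.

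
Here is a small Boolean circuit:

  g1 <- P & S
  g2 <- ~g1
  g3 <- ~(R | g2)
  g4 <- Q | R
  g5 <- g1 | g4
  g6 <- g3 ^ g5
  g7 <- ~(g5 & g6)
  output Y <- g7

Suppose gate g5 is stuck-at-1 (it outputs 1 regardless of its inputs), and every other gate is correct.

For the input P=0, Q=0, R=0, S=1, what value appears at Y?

0

Propagate with g5 forced: g1=0, g2=1, g3=0, g4=0, g5=1 [stuck-at-1], g6=1, g7=0.
So Y = 0. (Without the fault it would be 1.)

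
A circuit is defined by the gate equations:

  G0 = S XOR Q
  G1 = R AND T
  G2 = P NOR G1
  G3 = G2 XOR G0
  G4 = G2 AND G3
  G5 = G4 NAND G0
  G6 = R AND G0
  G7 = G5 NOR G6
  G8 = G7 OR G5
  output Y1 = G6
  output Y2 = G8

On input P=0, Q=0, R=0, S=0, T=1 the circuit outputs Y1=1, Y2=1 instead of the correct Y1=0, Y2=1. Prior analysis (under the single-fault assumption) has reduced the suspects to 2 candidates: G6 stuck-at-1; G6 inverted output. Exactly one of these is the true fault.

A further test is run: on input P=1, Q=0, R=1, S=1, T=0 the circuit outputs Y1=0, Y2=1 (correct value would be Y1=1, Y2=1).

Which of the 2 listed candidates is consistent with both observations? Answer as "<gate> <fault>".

Evaluate each candidate on input P=1, Q=0, R=1, S=1, T=0:
  G6 stuck-at-1: G0=1, G1=0, G2=0, G3=1, G4=0, G5=1, G6=1 [stuck-at-1], G7=0, G8=1 → Y1=1, Y2=1 — eliminated
  G6 inverted output: G0=1, G1=0, G2=0, G3=1, G4=0, G5=1, G6=0 [inverted output], G7=0, G8=1 → Y1=0, Y2=1 — matches
Only G6 inverted output reproduces the observed Y1=0, Y2=1.

G6 inverted output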